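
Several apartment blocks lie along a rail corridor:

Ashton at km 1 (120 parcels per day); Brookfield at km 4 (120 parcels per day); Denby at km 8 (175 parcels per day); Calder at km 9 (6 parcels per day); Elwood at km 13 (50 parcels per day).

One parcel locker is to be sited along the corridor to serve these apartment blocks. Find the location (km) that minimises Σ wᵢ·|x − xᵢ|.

x = 4

For a sum of weighted absolute distances on a line, the optimum is the weighted median (not the mean). Total weight W = 471; half-weight = 235.5.
Sort by position and accumulate weight:
  km 1 (Ashton, w=120) → cum 120
  km 4 (Brookfield, w=120) → cum 240  ≥ 235.5 → median here
  km 8 (Denby, w=175) → cum 415
  km 9 (Calder, w=6) → cum 421
  km 13 (Elwood, w=50) → cum 471
Optimal location: km 4.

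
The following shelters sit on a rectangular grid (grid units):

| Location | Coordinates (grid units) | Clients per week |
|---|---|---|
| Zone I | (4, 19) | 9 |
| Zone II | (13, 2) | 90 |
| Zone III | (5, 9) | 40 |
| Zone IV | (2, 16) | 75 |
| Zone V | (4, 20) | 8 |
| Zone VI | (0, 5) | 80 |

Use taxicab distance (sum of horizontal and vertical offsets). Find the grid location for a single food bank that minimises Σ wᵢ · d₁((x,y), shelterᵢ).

(2, 5)

Manhattan distance separates: Σwᵢ(|x−xᵢ|+|y−yᵢ|) = Σwᵢ|x−xᵢ| + Σwᵢ|y−yᵢ|, so x and y are optimised independently as 1-D weighted medians.
Total weight W = 302; half = 151.
x-coordinate, sorted with cumulative weight:
  x=0 (Zone VI, w=80) cum 80
  x=2 (Zone IV, w=75) cum 155  ← median
  x=4 (Zone I, w=9) cum 164
  x=4 (Zone V, w=8) cum 172
  x=5 (Zone III, w=40) cum 212
  x=13 (Zone II, w=90) cum 302
⇒ x* = 2
y-coordinate, sorted with cumulative weight:
  y=2 (Zone II, w=90) cum 90
  y=5 (Zone VI, w=80) cum 170  ← median
  y=9 (Zone III, w=40) cum 210
  y=16 (Zone IV, w=75) cum 285
  y=19 (Zone I, w=9) cum 294
  y=20 (Zone V, w=8) cum 302
⇒ y* = 5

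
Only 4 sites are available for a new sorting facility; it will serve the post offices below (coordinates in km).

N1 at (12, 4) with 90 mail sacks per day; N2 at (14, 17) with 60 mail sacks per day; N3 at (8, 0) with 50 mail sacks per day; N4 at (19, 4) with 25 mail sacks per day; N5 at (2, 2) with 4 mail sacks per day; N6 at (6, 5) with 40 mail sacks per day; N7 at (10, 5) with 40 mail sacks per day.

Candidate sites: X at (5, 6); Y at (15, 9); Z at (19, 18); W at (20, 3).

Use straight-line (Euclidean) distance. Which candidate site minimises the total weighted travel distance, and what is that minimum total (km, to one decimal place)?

Y, total 2447.8 km

Total weighted distance at each candidate:
  X (5, 6): total = 2477.5
  Y (15, 9): total = 2447.8
  Z (19, 18): total = 4580.6
  W (20, 3): total = 3339.0
Minimum is at Y with total 2447.8 km.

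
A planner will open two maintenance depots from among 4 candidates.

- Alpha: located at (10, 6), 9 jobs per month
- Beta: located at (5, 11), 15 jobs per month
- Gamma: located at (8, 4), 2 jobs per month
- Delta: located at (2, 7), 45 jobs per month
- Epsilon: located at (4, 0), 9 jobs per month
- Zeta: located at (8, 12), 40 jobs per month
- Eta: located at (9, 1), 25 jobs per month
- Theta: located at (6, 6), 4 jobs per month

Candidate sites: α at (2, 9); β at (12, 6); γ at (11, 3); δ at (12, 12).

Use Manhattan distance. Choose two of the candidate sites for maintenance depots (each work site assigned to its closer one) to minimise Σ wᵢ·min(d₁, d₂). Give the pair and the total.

Evaluate every pair (each demand assigned to the nearer of the two):
  {α, γ}: total = 787
  {α, β}: total = 878
  {α, δ}: total = 896
  {γ, δ}: total = 1131
  {β, δ}: total = 1155
  {β, γ}: total = 1315
Best pair: {α, γ} with total 787.

{α, γ}, total 787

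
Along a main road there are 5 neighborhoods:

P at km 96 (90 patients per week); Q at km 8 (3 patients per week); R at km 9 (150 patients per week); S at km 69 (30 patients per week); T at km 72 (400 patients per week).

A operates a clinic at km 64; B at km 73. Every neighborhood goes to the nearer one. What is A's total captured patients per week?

153

The indifferent point is the midpoint (64+73)/2 = 68.5; neighborhoods left of it (closer to A at 64) go to A, those right go to B.
  Q at 8 (w=3) → A
  R at 9 (w=150) → A
  S at 69 (w=30) → B
  T at 72 (w=400) → B
  P at 96 (w=90) → B
A captures 153; B captures 520.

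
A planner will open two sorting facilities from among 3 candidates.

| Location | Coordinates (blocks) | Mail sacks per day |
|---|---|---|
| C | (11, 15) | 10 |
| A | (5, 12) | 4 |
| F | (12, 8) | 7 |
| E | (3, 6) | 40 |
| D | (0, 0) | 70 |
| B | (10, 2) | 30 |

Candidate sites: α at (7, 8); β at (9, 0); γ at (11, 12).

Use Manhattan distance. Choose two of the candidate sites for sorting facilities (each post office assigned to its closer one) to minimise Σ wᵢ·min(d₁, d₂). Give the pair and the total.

{α, β}, total 1129

Evaluate every pair (each demand assigned to the nearer of the two):
  {α, β}: total = 1129
  {β, γ}: total = 1289
  {α, γ}: total = 1649
Best pair: {α, β} with total 1129.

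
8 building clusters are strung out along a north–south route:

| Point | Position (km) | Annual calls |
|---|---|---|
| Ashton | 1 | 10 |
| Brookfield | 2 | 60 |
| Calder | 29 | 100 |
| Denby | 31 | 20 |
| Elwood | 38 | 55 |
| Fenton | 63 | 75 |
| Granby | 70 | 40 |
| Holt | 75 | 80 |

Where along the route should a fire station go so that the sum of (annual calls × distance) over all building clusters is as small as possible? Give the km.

x = 38

For a sum of weighted absolute distances on a line, the optimum is the weighted median (not the mean). Total weight W = 440; half-weight = 220.
Sort by position and accumulate weight:
  km 1 (Ashton, w=10) → cum 10
  km 2 (Brookfield, w=60) → cum 70
  km 29 (Calder, w=100) → cum 170
  km 31 (Denby, w=20) → cum 190
  km 38 (Elwood, w=55) → cum 245  ≥ 220 → median here
  km 63 (Fenton, w=75) → cum 320
  km 70 (Granby, w=40) → cum 360
  km 75 (Holt, w=80) → cum 440
Optimal location: km 38.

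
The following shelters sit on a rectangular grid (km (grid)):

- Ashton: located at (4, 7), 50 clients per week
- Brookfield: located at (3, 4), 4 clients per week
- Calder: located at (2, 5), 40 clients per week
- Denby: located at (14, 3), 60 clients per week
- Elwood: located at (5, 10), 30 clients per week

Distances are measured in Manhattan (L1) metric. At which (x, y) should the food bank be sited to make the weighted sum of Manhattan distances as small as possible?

Manhattan distance separates: Σwᵢ(|x−xᵢ|+|y−yᵢ|) = Σwᵢ|x−xᵢ| + Σwᵢ|y−yᵢ|, so x and y are optimised independently as 1-D weighted medians.
Total weight W = 184; half = 92.
x-coordinate, sorted with cumulative weight:
  x=2 (Calder, w=40) cum 40
  x=3 (Brookfield, w=4) cum 44
  x=4 (Ashton, w=50) cum 94  ← median
  x=5 (Elwood, w=30) cum 124
  x=14 (Denby, w=60) cum 184
⇒ x* = 4
y-coordinate, sorted with cumulative weight:
  y=3 (Denby, w=60) cum 60
  y=4 (Brookfield, w=4) cum 64
  y=5 (Calder, w=40) cum 104  ← median
  y=7 (Ashton, w=50) cum 154
  y=10 (Elwood, w=30) cum 184
⇒ y* = 5

(4, 5)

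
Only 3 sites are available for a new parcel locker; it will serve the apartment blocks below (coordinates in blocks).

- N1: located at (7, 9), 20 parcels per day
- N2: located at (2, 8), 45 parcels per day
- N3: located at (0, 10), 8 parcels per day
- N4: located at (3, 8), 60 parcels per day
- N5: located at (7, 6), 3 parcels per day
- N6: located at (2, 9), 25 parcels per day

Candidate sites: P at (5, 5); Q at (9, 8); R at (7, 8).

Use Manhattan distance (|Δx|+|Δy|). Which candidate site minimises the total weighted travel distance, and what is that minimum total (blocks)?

R, total 713 blocks

Total weighted distance at each candidate:
  P (5, 5): total = 954
  Q (9, 8): total = 1035
  R (7, 8): total = 713
Minimum is at R with total 713 blocks.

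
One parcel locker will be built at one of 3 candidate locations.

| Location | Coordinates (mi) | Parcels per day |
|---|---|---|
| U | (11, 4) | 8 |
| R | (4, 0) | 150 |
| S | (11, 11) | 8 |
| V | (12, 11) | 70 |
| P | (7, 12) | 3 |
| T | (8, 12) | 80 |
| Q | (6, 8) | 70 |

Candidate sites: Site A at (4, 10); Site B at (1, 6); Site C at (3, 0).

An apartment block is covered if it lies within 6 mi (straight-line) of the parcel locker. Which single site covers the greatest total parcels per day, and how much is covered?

Coverage radius r = 6 mi; a point is covered iff (Δx)²+(Δy)² ≤ 6² = 36.
  Site A (4, 10): covers {P, T, Q} → 153
  Site B (1, 6): covers {Q} → 70
  Site C (3, 0): covers {R} → 150
Maximum coverage at Site A: 153 parcels per day.

Site A, covering 153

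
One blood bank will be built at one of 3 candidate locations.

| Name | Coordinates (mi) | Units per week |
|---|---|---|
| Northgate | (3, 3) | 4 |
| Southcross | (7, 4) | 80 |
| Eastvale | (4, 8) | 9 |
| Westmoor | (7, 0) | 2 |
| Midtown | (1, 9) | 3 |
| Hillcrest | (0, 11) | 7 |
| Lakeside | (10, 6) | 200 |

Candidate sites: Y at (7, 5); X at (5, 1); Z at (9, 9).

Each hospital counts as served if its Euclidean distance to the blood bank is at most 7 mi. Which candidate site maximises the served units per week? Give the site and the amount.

Y, covering 295

Coverage radius r = 7 mi; a point is covered iff (Δx)²+(Δy)² ≤ 7² = 49.
  Y (7, 5): covers {Northgate, Southcross, Eastvale, Westmoor, Lakeside} → 295
  X (5, 1): covers {Northgate, Southcross, Westmoor} → 86
  Z (9, 9): covers {Southcross, Eastvale, Lakeside} → 289
Maximum coverage at Y: 295 units per week.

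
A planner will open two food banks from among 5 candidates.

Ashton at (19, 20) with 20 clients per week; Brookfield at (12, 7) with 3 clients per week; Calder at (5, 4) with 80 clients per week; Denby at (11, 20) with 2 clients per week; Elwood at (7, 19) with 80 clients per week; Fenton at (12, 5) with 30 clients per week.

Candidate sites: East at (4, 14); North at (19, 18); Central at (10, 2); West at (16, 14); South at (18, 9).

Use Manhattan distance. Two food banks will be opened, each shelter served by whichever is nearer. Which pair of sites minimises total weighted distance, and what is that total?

{East, Central}, total 1817

Evaluate every pair (each demand assigned to the nearer of the two):
  {East, Central}: total = 1817
  {North, Central}: total = 1831
  {Central, West}: total = 2053
  {East, South}: total = 2110
  {East, North}: total = 2135
  {East, West}: total = 2145
  {Central, South}: total = 2607
  {North, South}: total = 2864
  {West, South}: total = 3086
  {North, West}: total = 3203
Best pair: {East, Central} with total 1817.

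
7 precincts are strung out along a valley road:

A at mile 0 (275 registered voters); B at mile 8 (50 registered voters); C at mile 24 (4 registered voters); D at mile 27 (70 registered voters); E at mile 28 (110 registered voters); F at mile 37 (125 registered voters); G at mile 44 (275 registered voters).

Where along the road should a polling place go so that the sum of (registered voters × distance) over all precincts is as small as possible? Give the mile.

For a sum of weighted absolute distances on a line, the optimum is the weighted median (not the mean). Total weight W = 909; half-weight = 454.5.
Sort by position and accumulate weight:
  mile 0 (A, w=275) → cum 275
  mile 8 (B, w=50) → cum 325
  mile 24 (C, w=4) → cum 329
  mile 27 (D, w=70) → cum 399
  mile 28 (E, w=110) → cum 509  ≥ 454.5 → median here
  mile 37 (F, w=125) → cum 634
  mile 44 (G, w=275) → cum 909
Optimal location: mile 28.

x = 28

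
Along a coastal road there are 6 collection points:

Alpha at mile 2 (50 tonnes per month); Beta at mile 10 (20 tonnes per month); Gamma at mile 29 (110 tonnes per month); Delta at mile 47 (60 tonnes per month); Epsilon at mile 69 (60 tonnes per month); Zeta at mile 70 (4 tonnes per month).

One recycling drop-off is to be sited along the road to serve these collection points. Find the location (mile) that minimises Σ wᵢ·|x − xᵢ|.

x = 29

For a sum of weighted absolute distances on a line, the optimum is the weighted median (not the mean). Total weight W = 304; half-weight = 152.
Sort by position and accumulate weight:
  mile 2 (Alpha, w=50) → cum 50
  mile 10 (Beta, w=20) → cum 70
  mile 29 (Gamma, w=110) → cum 180  ≥ 152 → median here
  mile 47 (Delta, w=60) → cum 240
  mile 69 (Epsilon, w=60) → cum 300
  mile 70 (Zeta, w=4) → cum 304
Optimal location: mile 29.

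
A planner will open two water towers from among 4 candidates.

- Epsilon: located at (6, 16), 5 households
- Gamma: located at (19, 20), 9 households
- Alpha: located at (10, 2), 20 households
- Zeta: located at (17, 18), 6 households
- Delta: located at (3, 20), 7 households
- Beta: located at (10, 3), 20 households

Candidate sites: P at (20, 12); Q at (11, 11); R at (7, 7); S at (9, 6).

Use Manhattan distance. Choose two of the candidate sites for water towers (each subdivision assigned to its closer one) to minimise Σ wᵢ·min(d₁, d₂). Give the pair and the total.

Evaluate every pair (each demand assigned to the nearer of the two):
  {P, S}: total = 520
  {Q, S}: total = 580
  {P, R}: total = 604
  {P, Q}: total = 684
  {R, S}: total = 685
  {Q, R}: total = 700
Best pair: {P, S} with total 520.

{P, S}, total 520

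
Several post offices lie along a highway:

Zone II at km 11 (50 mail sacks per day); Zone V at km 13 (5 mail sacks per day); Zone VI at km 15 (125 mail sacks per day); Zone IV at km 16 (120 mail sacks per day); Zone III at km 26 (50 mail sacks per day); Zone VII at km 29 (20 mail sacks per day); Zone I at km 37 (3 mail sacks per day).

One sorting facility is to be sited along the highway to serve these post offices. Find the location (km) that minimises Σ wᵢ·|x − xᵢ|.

x = 16

For a sum of weighted absolute distances on a line, the optimum is the weighted median (not the mean). Total weight W = 373; half-weight = 186.5.
Sort by position and accumulate weight:
  km 11 (Zone II, w=50) → cum 50
  km 13 (Zone V, w=5) → cum 55
  km 15 (Zone VI, w=125) → cum 180
  km 16 (Zone IV, w=120) → cum 300  ≥ 186.5 → median here
  km 26 (Zone III, w=50) → cum 350
  km 29 (Zone VII, w=20) → cum 370
  km 37 (Zone I, w=3) → cum 373
Optimal location: km 16.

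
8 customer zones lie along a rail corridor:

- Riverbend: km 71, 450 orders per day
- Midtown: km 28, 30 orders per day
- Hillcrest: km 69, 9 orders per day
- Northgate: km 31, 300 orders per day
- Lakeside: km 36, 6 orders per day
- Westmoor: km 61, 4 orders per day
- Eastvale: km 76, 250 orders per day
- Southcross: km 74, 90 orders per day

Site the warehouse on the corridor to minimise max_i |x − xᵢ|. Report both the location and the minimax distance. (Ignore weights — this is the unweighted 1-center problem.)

The 1-center on a line is the midpoint of the two extreme points: leftmost at 28, rightmost at 76.
Optimal location = (28 + 76)/2 = 52; maximum distance = (76 − 28)/2 = 24.

location 52, max distance 24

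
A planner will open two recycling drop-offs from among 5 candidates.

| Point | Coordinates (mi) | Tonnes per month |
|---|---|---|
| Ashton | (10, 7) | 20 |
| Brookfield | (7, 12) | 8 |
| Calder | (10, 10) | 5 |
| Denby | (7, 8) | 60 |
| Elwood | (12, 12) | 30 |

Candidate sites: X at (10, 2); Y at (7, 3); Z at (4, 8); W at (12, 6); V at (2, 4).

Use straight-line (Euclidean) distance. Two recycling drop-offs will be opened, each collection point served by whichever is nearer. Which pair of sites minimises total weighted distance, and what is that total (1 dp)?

{Z, W}, total 467.1

Evaluate every pair (each demand assigned to the nearer of the two):
  {Z, W}: total = 467.1
  {Y, W}: total = 609.6
  {X, Z}: total = 620.0
  {Y, Z}: total = 620.0
  {X, W}: total = 632.7
  {W, V}: total = 632.7
  {Z, V}: total = 641.6
  {X, Y}: total = 816.0
  {Y, V}: total = 818.9
  {X, V}: total = 905.6
Best pair: {Z, W} with total 467.1.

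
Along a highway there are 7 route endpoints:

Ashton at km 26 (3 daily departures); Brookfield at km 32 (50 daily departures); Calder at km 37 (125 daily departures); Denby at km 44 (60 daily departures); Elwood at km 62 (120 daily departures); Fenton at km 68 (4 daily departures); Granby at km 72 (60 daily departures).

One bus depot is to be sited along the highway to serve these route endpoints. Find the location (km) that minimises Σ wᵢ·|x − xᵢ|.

x = 44

For a sum of weighted absolute distances on a line, the optimum is the weighted median (not the mean). Total weight W = 422; half-weight = 211.
Sort by position and accumulate weight:
  km 26 (Ashton, w=3) → cum 3
  km 32 (Brookfield, w=50) → cum 53
  km 37 (Calder, w=125) → cum 178
  km 44 (Denby, w=60) → cum 238  ≥ 211 → median here
  km 62 (Elwood, w=120) → cum 358
  km 68 (Fenton, w=4) → cum 362
  km 72 (Granby, w=60) → cum 422
Optimal location: km 44.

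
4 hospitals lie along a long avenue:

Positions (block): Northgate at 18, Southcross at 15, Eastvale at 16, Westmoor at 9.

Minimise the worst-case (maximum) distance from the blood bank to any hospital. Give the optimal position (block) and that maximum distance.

The 1-center on a line is the midpoint of the two extreme points: leftmost at 9, rightmost at 18.
Optimal location = (9 + 18)/2 = 13.5; maximum distance = (18 − 9)/2 = 4.5.

location 13.5, max distance 4.5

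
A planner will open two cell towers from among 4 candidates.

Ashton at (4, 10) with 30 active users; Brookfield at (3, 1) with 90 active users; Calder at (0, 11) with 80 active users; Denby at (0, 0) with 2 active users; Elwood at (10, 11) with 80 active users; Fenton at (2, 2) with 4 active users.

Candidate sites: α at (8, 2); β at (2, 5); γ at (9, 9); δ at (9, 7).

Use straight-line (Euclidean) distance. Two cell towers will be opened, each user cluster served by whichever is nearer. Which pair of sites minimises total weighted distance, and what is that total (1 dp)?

{β, γ}, total 1231.7

Evaluate every pair (each demand assigned to the nearer of the two):
  {β, γ}: total = 1231.7
  {β, δ}: total = 1391.2
  {α, γ}: total = 1568.8
  {α, δ}: total = 1792.1
  {α, β}: total = 1798.9
  {γ, δ}: total = 1890.3
Best pair: {β, γ} with total 1231.7.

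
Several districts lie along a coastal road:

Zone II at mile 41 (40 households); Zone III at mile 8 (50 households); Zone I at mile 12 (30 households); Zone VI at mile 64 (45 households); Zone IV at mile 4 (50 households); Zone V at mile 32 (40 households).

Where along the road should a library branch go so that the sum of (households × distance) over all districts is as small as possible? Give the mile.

For a sum of weighted absolute distances on a line, the optimum is the weighted median (not the mean). Total weight W = 255; half-weight = 127.5.
Sort by position and accumulate weight:
  mile 4 (Zone IV, w=50) → cum 50
  mile 8 (Zone III, w=50) → cum 100
  mile 12 (Zone I, w=30) → cum 130  ≥ 127.5 → median here
  mile 32 (Zone V, w=40) → cum 170
  mile 41 (Zone II, w=40) → cum 210
  mile 64 (Zone VI, w=45) → cum 255
Optimal location: mile 12.

x = 12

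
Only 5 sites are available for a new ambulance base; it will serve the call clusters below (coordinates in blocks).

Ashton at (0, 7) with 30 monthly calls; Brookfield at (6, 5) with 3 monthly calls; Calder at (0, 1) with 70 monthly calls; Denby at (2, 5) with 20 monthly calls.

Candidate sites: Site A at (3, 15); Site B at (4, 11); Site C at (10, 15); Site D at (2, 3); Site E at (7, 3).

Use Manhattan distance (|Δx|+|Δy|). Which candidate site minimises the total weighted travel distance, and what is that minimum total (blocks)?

Total weighted distance at each candidate:
  Site A (3, 15): total = 1779
  Site B (4, 11): total = 1404
  Site C (10, 15): total = 2622
  Site D (2, 3): total = 518
  Site E (7, 3): total = 1109
Minimum is at Site D with total 518 blocks.

Site D, total 518 blocks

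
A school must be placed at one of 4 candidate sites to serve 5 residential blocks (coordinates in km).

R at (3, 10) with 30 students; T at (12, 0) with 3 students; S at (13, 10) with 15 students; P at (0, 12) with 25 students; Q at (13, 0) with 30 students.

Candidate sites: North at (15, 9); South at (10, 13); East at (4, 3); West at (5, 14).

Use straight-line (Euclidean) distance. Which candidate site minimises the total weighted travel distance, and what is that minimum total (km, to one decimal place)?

West, total 933.7 km

Total weighted distance at each candidate:
  North (15, 9): total = 1082.3
  South (10, 13): total = 983.1
  East (4, 3): total = 939.6
  West (5, 14): total = 933.7
Minimum is at West with total 933.7 km.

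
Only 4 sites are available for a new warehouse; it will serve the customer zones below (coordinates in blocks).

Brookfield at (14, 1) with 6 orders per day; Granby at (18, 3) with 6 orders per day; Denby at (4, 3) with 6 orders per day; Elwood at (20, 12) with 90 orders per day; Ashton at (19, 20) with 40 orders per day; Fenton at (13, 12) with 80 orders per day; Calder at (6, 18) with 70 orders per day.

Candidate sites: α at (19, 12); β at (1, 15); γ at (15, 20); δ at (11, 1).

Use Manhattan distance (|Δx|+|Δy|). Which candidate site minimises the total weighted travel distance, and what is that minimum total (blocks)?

Total weighted distance at each candidate:
  α (19, 12): total = 2520
  β (1, 15): total = 5086
  γ (15, 20): total = 3308
  δ (11, 1): total = 5586
Minimum is at α with total 2520 blocks.

α, total 2520 blocks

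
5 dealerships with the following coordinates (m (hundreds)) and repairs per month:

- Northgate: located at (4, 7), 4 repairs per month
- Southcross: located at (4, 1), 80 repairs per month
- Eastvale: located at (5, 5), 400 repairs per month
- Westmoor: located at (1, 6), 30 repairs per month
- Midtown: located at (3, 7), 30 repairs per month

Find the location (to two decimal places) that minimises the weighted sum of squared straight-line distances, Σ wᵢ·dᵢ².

The minimiser of Σwᵢ‖p−pᵢ‖² is the weighted centroid p* = (Σwᵢpᵢ)/(Σwᵢ).
Σwᵢ = 544.
Σwᵢxᵢ = 4·4 + 80·4 + 400·5 + 30·1 + 30·3 = 2456.
Σwᵢyᵢ = 4·7 + 80·1 + 400·5 + 30·6 + 30·7 = 2498.
x* = 2456/544 = 4.51, y* = 2498/544 = 4.59.

(4.51, 4.59)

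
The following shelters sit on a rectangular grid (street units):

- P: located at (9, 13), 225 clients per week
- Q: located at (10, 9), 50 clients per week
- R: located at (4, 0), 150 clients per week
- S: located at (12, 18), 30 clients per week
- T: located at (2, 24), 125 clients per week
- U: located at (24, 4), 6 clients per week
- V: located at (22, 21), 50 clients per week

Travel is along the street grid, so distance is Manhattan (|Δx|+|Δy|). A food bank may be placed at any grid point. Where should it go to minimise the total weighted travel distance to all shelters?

Manhattan distance separates: Σwᵢ(|x−xᵢ|+|y−yᵢ|) = Σwᵢ|x−xᵢ| + Σwᵢ|y−yᵢ|, so x and y are optimised independently as 1-D weighted medians.
Total weight W = 636; half = 318.
x-coordinate, sorted with cumulative weight:
  x=2 (T, w=125) cum 125
  x=4 (R, w=150) cum 275
  x=9 (P, w=225) cum 500  ← median
  x=10 (Q, w=50) cum 550
  x=12 (S, w=30) cum 580
  x=22 (V, w=50) cum 630
  x=24 (U, w=6) cum 636
⇒ x* = 9
y-coordinate, sorted with cumulative weight:
  y=0 (R, w=150) cum 150
  y=4 (U, w=6) cum 156
  y=9 (Q, w=50) cum 206
  y=13 (P, w=225) cum 431  ← median
  y=18 (S, w=30) cum 461
  y=21 (V, w=50) cum 511
  y=24 (T, w=125) cum 636
⇒ y* = 13

(9, 13)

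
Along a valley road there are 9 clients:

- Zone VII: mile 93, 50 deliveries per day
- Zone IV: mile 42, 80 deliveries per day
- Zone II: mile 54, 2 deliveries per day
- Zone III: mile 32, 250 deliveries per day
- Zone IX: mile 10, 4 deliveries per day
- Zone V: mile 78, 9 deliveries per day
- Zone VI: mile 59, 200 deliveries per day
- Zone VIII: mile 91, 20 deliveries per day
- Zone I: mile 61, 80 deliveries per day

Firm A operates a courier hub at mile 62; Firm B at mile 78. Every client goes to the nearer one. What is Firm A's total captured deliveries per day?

616

The indifferent point is the midpoint (62+78)/2 = 70; clients left of it (closer to Firm A at 62) go to Firm A, those right go to Firm B.
  Zone IX at 10 (w=4) → Firm A
  Zone III at 32 (w=250) → Firm A
  Zone IV at 42 (w=80) → Firm A
  Zone II at 54 (w=2) → Firm A
  Zone VI at 59 (w=200) → Firm A
  Zone I at 61 (w=80) → Firm A
  Zone V at 78 (w=9) → Firm B
  Zone VIII at 91 (w=20) → Firm B
  Zone VII at 93 (w=50) → Firm B
Firm A captures 616; Firm B captures 79.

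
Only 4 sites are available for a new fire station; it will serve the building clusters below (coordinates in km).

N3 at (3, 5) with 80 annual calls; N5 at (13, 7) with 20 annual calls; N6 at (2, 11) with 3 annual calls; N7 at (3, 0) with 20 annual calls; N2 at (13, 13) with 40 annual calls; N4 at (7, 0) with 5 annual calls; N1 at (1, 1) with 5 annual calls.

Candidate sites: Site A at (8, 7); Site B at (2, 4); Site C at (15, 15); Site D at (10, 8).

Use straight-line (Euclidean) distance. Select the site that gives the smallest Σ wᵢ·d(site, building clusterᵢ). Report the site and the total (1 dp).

Total weighted distance at each candidate:
  Site A (8, 7): total = 1118.4
  Site B (2, 4): total = 1061.0
  Site C (15, 15): total = 2136.7
  Site D (10, 8): total = 1243.7
Minimum is at Site B with total 1061.0 km.

Site B, total 1061.0 km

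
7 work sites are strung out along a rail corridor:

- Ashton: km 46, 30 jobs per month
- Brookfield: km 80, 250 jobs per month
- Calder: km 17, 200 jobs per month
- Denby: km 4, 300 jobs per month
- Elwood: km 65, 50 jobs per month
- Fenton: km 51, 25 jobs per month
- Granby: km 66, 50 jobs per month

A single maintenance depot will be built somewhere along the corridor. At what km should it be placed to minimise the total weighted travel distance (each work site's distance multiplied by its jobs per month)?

x = 17

For a sum of weighted absolute distances on a line, the optimum is the weighted median (not the mean). Total weight W = 905; half-weight = 452.5.
Sort by position and accumulate weight:
  km 4 (Denby, w=300) → cum 300
  km 17 (Calder, w=200) → cum 500  ≥ 452.5 → median here
  km 46 (Ashton, w=30) → cum 530
  km 51 (Fenton, w=25) → cum 555
  km 65 (Elwood, w=50) → cum 605
  km 66 (Granby, w=50) → cum 655
  km 80 (Brookfield, w=250) → cum 905
Optimal location: km 17.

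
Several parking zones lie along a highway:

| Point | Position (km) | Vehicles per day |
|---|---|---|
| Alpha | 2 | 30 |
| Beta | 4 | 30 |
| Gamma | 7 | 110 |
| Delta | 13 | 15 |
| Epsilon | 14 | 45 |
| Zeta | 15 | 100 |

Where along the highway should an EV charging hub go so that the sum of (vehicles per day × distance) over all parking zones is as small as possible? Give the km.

For a sum of weighted absolute distances on a line, the optimum is the weighted median (not the mean). Total weight W = 330; half-weight = 165.
Sort by position and accumulate weight:
  km 2 (Alpha, w=30) → cum 30
  km 4 (Beta, w=30) → cum 60
  km 7 (Gamma, w=110) → cum 170  ≥ 165 → median here
  km 13 (Delta, w=15) → cum 185
  km 14 (Epsilon, w=45) → cum 230
  km 15 (Zeta, w=100) → cum 330
Optimal location: km 7.

x = 7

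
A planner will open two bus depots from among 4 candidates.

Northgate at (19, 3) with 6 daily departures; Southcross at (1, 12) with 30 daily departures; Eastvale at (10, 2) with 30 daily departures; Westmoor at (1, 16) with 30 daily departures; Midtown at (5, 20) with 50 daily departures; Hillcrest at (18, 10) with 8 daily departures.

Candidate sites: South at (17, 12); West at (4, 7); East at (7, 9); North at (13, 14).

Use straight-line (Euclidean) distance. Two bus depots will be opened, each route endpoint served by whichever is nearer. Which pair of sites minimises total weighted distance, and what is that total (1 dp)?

{West, North}, total 1320.2

Evaluate every pair (each demand assigned to the nearer of the two):
  {West, North}: total = 1320.2
  {East, North}: total = 1332.7
  {South, East}: total = 1338.5
  {West, East}: total = 1407.9
  {South, West}: total = 1419.0
  {South, North}: total = 1669.3
Best pair: {West, North} with total 1320.2.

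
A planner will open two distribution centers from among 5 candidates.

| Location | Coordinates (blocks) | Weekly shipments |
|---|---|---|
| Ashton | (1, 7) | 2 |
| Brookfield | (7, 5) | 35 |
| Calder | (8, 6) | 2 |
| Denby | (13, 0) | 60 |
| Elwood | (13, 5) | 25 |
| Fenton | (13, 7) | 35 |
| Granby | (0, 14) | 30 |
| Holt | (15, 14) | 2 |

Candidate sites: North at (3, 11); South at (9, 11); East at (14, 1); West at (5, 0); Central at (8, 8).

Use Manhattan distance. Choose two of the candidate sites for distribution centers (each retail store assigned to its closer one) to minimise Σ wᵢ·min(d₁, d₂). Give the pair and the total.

{East, Central}, total 1061

Evaluate every pair (each demand assigned to the nearer of the two):
  {East, Central}: total = 1061
  {North, East}: total = 1080
  {South, East}: total = 1184
  {East, West}: total = 1373
  {West, Central}: total = 1496
  {North, Central}: total = 1552
  {South, West}: total = 1667
  {South, Central}: total = 1728
  {North, West}: total = 1780
  {North, South}: total = 1932
Best pair: {East, Central} with total 1061.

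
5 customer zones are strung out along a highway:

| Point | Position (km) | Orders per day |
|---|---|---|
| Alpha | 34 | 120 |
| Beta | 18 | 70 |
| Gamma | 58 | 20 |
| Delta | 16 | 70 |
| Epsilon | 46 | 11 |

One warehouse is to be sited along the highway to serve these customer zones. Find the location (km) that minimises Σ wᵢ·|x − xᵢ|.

For a sum of weighted absolute distances on a line, the optimum is the weighted median (not the mean). Total weight W = 291; half-weight = 145.5.
Sort by position and accumulate weight:
  km 16 (Delta, w=70) → cum 70
  km 18 (Beta, w=70) → cum 140
  km 34 (Alpha, w=120) → cum 260  ≥ 145.5 → median here
  km 46 (Epsilon, w=11) → cum 271
  km 58 (Gamma, w=20) → cum 291
Optimal location: km 34.

x = 34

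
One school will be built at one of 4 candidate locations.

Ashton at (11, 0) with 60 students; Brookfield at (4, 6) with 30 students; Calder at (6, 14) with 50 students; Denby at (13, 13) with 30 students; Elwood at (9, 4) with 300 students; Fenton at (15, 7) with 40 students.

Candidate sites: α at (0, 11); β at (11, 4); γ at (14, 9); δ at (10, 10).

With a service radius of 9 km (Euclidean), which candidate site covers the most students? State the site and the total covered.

Coverage radius r = 9 km; a point is covered iff (Δx)²+(Δy)² ≤ 9² = 81.
  α (0, 11): covers {Brookfield, Calder} → 80
  β (11, 4): covers {Ashton, Brookfield, Elwood, Fenton} → 430
  γ (14, 9): covers {Denby, Elwood, Fenton} → 370
  δ (10, 10): covers {Brookfield, Calder, Denby, Elwood, Fenton} → 450
Maximum coverage at δ: 450 students.

δ, covering 450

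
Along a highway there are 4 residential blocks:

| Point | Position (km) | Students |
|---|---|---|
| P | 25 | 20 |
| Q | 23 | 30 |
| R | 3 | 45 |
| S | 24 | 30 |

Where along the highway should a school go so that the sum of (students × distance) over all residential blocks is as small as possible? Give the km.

x = 23

For a sum of weighted absolute distances on a line, the optimum is the weighted median (not the mean). Total weight W = 125; half-weight = 62.5.
Sort by position and accumulate weight:
  km 3 (R, w=45) → cum 45
  km 23 (Q, w=30) → cum 75  ≥ 62.5 → median here
  km 24 (S, w=30) → cum 105
  km 25 (P, w=20) → cum 125
Optimal location: km 23.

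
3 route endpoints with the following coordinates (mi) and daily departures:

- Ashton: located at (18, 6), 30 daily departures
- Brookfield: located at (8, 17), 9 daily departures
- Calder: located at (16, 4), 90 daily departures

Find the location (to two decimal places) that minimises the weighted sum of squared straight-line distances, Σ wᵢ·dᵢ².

The minimiser of Σwᵢ‖p−pᵢ‖² is the weighted centroid p* = (Σwᵢpᵢ)/(Σwᵢ).
Σwᵢ = 129.
Σwᵢxᵢ = 30·18 + 9·8 + 90·16 = 2052.
Σwᵢyᵢ = 30·6 + 9·17 + 90·4 = 693.
x* = 2052/129 = 15.91, y* = 693/129 = 5.37.

(15.91, 5.37)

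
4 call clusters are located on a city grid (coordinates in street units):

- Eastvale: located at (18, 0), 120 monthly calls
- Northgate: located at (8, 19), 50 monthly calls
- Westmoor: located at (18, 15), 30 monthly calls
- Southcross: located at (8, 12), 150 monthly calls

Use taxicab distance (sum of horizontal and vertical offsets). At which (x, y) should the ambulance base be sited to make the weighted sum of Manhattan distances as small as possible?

Manhattan distance separates: Σwᵢ(|x−xᵢ|+|y−yᵢ|) = Σwᵢ|x−xᵢ| + Σwᵢ|y−yᵢ|, so x and y are optimised independently as 1-D weighted medians.
Total weight W = 350; half = 175.
x-coordinate, sorted with cumulative weight:
  x=8 (Northgate, w=50) cum 50
  x=8 (Southcross, w=150) cum 200  ← median
  x=18 (Eastvale, w=120) cum 320
  x=18 (Westmoor, w=30) cum 350
⇒ x* = 8
y-coordinate, sorted with cumulative weight:
  y=0 (Eastvale, w=120) cum 120
  y=12 (Southcross, w=150) cum 270  ← median
  y=15 (Westmoor, w=30) cum 300
  y=19 (Northgate, w=50) cum 350
⇒ y* = 12

(8, 12)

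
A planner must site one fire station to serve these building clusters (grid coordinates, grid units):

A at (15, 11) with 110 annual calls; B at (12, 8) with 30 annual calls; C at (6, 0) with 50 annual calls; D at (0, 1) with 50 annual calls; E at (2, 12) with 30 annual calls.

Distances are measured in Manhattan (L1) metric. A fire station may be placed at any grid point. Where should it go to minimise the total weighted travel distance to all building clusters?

(12, 11)

Manhattan distance separates: Σwᵢ(|x−xᵢ|+|y−yᵢ|) = Σwᵢ|x−xᵢ| + Σwᵢ|y−yᵢ|, so x and y are optimised independently as 1-D weighted medians.
Total weight W = 270; half = 135.
x-coordinate, sorted with cumulative weight:
  x=0 (D, w=50) cum 50
  x=2 (E, w=30) cum 80
  x=6 (C, w=50) cum 130
  x=12 (B, w=30) cum 160  ← median
  x=15 (A, w=110) cum 270
⇒ x* = 12
y-coordinate, sorted with cumulative weight:
  y=0 (C, w=50) cum 50
  y=1 (D, w=50) cum 100
  y=8 (B, w=30) cum 130
  y=11 (A, w=110) cum 240  ← median
  y=12 (E, w=30) cum 270
⇒ y* = 11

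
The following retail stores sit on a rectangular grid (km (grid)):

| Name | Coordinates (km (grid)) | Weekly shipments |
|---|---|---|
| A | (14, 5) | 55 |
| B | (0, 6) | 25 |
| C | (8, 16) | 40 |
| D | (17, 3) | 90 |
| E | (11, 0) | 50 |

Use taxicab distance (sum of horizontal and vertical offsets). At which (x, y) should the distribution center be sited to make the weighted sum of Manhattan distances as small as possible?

Manhattan distance separates: Σwᵢ(|x−xᵢ|+|y−yᵢ|) = Σwᵢ|x−xᵢ| + Σwᵢ|y−yᵢ|, so x and y are optimised independently as 1-D weighted medians.
Total weight W = 260; half = 130.
x-coordinate, sorted with cumulative weight:
  x=0 (B, w=25) cum 25
  x=8 (C, w=40) cum 65
  x=11 (E, w=50) cum 115
  x=14 (A, w=55) cum 170  ← median
  x=17 (D, w=90) cum 260
⇒ x* = 14
y-coordinate, sorted with cumulative weight:
  y=0 (E, w=50) cum 50
  y=3 (D, w=90) cum 140  ← median
  y=5 (A, w=55) cum 195
  y=6 (B, w=25) cum 220
  y=16 (C, w=40) cum 260
⇒ y* = 3

(14, 3)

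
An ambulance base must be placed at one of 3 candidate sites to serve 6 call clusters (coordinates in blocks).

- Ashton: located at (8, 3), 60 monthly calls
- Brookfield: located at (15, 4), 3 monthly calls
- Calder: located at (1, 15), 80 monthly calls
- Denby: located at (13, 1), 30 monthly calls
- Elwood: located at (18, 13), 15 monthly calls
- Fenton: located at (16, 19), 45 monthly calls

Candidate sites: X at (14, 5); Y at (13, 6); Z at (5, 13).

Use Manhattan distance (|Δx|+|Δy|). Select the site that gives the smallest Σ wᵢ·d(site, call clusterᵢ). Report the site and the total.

Z, total 2877 blocks

Total weighted distance at each candidate:
  X (14, 5): total = 3376
  Y (13, 6): total = 3222
  Z (5, 13): total = 2877
Minimum is at Z with total 2877 blocks.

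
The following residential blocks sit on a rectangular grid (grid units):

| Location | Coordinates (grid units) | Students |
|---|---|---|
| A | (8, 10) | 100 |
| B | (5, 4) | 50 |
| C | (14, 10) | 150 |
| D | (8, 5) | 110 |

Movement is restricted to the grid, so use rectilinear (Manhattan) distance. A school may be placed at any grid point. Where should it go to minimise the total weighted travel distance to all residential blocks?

(8, 10)

Manhattan distance separates: Σwᵢ(|x−xᵢ|+|y−yᵢ|) = Σwᵢ|x−xᵢ| + Σwᵢ|y−yᵢ|, so x and y are optimised independently as 1-D weighted medians.
Total weight W = 410; half = 205.
x-coordinate, sorted with cumulative weight:
  x=5 (B, w=50) cum 50
  x=8 (A, w=100) cum 150
  x=8 (D, w=110) cum 260  ← median
  x=14 (C, w=150) cum 410
⇒ x* = 8
y-coordinate, sorted with cumulative weight:
  y=4 (B, w=50) cum 50
  y=5 (D, w=110) cum 160
  y=10 (A, w=100) cum 260  ← median
  y=10 (C, w=150) cum 410
⇒ y* = 10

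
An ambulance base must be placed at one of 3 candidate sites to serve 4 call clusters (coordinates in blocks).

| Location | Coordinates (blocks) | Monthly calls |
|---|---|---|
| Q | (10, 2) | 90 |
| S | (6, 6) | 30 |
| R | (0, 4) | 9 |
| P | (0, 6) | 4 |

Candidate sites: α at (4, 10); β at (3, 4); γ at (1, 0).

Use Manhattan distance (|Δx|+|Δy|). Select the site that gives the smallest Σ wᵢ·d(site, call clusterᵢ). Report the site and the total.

β, total 1007 blocks

Total weighted distance at each candidate:
  α (4, 10): total = 1562
  β (3, 4): total = 1007
  γ (1, 0): total = 1393
Minimum is at β with total 1007 blocks.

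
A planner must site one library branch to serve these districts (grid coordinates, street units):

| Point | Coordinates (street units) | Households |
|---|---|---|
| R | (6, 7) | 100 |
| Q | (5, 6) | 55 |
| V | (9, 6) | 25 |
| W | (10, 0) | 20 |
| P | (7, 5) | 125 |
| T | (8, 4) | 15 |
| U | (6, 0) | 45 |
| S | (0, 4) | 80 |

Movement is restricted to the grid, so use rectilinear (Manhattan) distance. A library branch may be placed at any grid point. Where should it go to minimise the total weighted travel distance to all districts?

(6, 5)

Manhattan distance separates: Σwᵢ(|x−xᵢ|+|y−yᵢ|) = Σwᵢ|x−xᵢ| + Σwᵢ|y−yᵢ|, so x and y are optimised independently as 1-D weighted medians.
Total weight W = 465; half = 232.5.
x-coordinate, sorted with cumulative weight:
  x=0 (S, w=80) cum 80
  x=5 (Q, w=55) cum 135
  x=6 (R, w=100) cum 235  ← median
  x=6 (U, w=45) cum 280
  x=7 (P, w=125) cum 405
  x=8 (T, w=15) cum 420
  x=9 (V, w=25) cum 445
  x=10 (W, w=20) cum 465
⇒ x* = 6
y-coordinate, sorted with cumulative weight:
  y=0 (W, w=20) cum 20
  y=0 (U, w=45) cum 65
  y=4 (T, w=15) cum 80
  y=4 (S, w=80) cum 160
  y=5 (P, w=125) cum 285  ← median
  y=6 (Q, w=55) cum 340
  y=6 (V, w=25) cum 365
  y=7 (R, w=100) cum 465
⇒ y* = 5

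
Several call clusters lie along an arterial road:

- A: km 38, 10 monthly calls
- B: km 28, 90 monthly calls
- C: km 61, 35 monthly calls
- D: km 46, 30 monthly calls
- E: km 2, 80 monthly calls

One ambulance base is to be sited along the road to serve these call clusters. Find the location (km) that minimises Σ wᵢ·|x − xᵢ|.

For a sum of weighted absolute distances on a line, the optimum is the weighted median (not the mean). Total weight W = 245; half-weight = 122.5.
Sort by position and accumulate weight:
  km 2 (E, w=80) → cum 80
  km 28 (B, w=90) → cum 170  ≥ 122.5 → median here
  km 38 (A, w=10) → cum 180
  km 46 (D, w=30) → cum 210
  km 61 (C, w=35) → cum 245
Optimal location: km 28.

x = 28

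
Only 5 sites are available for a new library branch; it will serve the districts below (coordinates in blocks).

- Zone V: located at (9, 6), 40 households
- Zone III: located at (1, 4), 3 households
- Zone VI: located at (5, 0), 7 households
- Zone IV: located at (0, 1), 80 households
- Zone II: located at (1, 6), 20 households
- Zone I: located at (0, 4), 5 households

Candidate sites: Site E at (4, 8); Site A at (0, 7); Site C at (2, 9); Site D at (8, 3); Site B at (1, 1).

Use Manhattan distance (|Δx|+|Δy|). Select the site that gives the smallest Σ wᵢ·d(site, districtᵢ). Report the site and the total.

Total weighted distance at each candidate:
  Site E (4, 8): total = 1384
  Site A (0, 7): total = 1031
  Site C (2, 9): total = 1417
  Site D (8, 3): total = 1271
  Site B (1, 1): total = 764
Minimum is at Site B with total 764 blocks.

Site B, total 764 blocks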